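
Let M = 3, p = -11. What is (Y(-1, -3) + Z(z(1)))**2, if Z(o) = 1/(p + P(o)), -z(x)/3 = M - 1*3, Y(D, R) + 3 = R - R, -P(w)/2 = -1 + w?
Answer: 784/81 ≈ 9.6790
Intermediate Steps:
P(w) = 2 - 2*w (P(w) = -2*(-1 + w) = 2 - 2*w)
Y(D, R) = -3 (Y(D, R) = -3 + (R - R) = -3 + 0 = -3)
z(x) = 0 (z(x) = -3*(3 - 1*3) = -3*(3 - 3) = -3*0 = 0)
Z(o) = 1/(-9 - 2*o) (Z(o) = 1/(-11 + (2 - 2*o)) = 1/(-9 - 2*o))
(Y(-1, -3) + Z(z(1)))**2 = (-3 - 1/(9 + 2*0))**2 = (-3 - 1/(9 + 0))**2 = (-3 - 1/9)**2 = (-28/9)**2 = 784/81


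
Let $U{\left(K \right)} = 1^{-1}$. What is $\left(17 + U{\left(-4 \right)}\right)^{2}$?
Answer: $324$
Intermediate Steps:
$U{\left(K \right)} = 1$
$\left(17 + U{\left(-4 \right)}\right)^{2} = \left(17 + 1\right)^{2} = 18^{2} = 324$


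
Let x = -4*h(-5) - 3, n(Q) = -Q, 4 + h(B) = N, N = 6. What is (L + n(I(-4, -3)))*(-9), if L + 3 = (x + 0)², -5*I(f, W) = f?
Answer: -5274/5 ≈ -1054.8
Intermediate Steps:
I(f, W) = -f/5
h(B) = 2 (h(B) = -4 + 6 = 2)
x = -11 (x = -4*2 - 3 = -8 - 3 = -11)
L = 118 (L = -3 + (-11 + 0)² = -3 + (-11)² = -3 + 121 = 118)
(L + n(I(-4, -3)))*(-9) = (118 - (-1)*(-4)/5)*(-9) = (118 - 1*⅘)*(-9) = (118 - ⅘)*(-9) = (586/5)*(-9) = -5274/5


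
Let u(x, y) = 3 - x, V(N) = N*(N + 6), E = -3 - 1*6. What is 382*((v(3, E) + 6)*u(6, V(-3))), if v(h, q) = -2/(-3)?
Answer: -7640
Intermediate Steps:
E = -9 (E = -3 - 6 = -9)
V(N) = N*(6 + N)
v(h, q) = 2/3 (v(h, q) = -2*(-1/3) = 2/3)
382*((v(3, E) + 6)*u(6, V(-3))) = 382*((2/3 + 6)*(3 - 1*6)) = 382*(20*(3 - 6)/3) = 382*((20/3)*(-3)) = 382*(-20) = -7640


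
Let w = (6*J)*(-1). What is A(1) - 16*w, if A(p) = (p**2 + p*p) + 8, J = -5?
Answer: -470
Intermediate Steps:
w = 30 (w = (6*(-5))*(-1) = -30*(-1) = 30)
A(p) = 8 + 2*p**2 (A(p) = (p**2 + p**2) + 8 = 2*p**2 + 8 = 8 + 2*p**2)
A(1) - 16*w = (8 + 2*1**2) - 16*30 = (8 + 2*1) - 480 = (8 + 2) - 480 = 10 - 480 = -470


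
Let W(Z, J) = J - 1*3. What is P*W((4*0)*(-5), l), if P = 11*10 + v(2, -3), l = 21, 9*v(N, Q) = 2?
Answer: 1984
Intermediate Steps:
v(N, Q) = 2/9 (v(N, Q) = (1/9)*2 = 2/9)
P = 992/9 (P = 11*10 + 2/9 = 110 + 2/9 = 992/9 ≈ 110.22)
W(Z, J) = -3 + J (W(Z, J) = J - 3 = -3 + J)
P*W((4*0)*(-5), l) = 992*(-3 + 21)/9 = (992/9)*18 = 1984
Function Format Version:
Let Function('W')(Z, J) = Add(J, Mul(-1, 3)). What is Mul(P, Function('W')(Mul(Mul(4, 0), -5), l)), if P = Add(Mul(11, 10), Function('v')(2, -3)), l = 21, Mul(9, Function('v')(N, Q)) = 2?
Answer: 1984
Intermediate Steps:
Function('v')(N, Q) = Rational(2, 9) (Function('v')(N, Q) = Mul(Rational(1, 9), 2) = Rational(2, 9))
P = Rational(992, 9) (P = Add(Mul(11, 10), Rational(2, 9)) = Add(110, Rational(2, 9)) = Rational(992, 9) ≈ 110.22)
Function('W')(Z, J) = Add(-3, J) (Function('W')(Z, J) = Add(J, -3) = Add(-3, J))
Mul(P, Function('W')(Mul(Mul(4, 0), -5), l)) = Mul(Rational(992, 9), Add(-3, 21)) = Mul(Rational(992, 9), 18) = 1984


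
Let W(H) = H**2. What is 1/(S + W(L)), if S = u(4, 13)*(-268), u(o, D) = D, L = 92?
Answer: 1/4980 ≈ 0.00020080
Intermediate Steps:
S = -3484 (S = 13*(-268) = -3484)
1/(S + W(L)) = 1/(-3484 + 92**2) = 1/(-3484 + 8464) = 1/4980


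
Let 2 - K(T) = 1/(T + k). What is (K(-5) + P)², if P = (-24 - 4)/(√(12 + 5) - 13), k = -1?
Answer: 277897/12996 + 1820*√17/1083 ≈ 28.312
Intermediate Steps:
K(T) = 2 - 1/(-1 + T) (K(T) = 2 - 1/(T - 1) = 2 - 1/(-1 + T))
P = -28/(-13 + √17) (P = -28/(√17 - 13) = -28/(-13 + √17) ≈ 3.1543)
(K(-5) + P)² = ((-3 + 2*(-5))/(-1 - 5) + (91/38 + 7*√17/38))² = ((-3 - 10)/(-6) + (91/38 + 7*√17/38))² = (-⅙*(-13) + (91/38 + 7*√17/38))² = (13/6 + (91/38 + 7*√17/38))² = (260/57 + 7*√17/38)²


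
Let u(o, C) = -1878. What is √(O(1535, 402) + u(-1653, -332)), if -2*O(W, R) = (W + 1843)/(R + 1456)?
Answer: I*√6486302154/1858 ≈ 43.346*I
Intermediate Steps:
O(W, R) = -(1843 + W)/(2*(1456 + R)) (O(W, R) = -(W + 1843)/(2*(R + 1456)) = -(1843 + W)/(2*(1456 + R)))
√(O(1535, 402) + u(-1653, -332)) = √((-1843 - 1*1535)/(2*(1456 + 402)) - 1878) = √((½)*(-1843 - 1535)/1858 - 1878) = √((½)*(1/1858)*(-3378) - 1878) = √(-1689/1858 - 1878) = √(-3491013/1858) = I*√6486302154/1858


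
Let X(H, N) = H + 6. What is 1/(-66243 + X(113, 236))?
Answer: -1/66124 ≈ -1.5123e-5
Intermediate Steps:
X(H, N) = 6 + H
1/(-66243 + X(113, 236)) = 1/(-66243 + (6 + 113)) = 1/(-66243 + 119) = 1/(-66124) = -1/66124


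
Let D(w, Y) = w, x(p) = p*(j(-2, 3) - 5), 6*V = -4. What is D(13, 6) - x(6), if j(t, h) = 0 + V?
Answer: 47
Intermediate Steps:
V = -⅔ (V = (⅙)*(-4) = -⅔ ≈ -0.66667)
j(t, h) = -⅔ (j(t, h) = 0 - ⅔ = -⅔)
x(p) = -17*p/3 (x(p) = p*(-⅔ - 5) = p*(-17/3) = -17*p/3)
D(13, 6) - x(6) = 13 - (-17)*6/3 = 13 - 1*(-34) = 13 + 34 = 47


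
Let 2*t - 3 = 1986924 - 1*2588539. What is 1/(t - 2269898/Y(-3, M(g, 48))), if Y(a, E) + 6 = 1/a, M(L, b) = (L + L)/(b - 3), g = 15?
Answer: 19/1094380 ≈ 1.7361e-5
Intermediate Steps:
M(L, b) = 2*L/(-3 + b) (M(L, b) = (2*L)/(-3 + b) = 2*L/(-3 + b))
Y(a, E) = -6 + 1/a
t = -300806 (t = 3/2 + (1986924 - 1*2588539)/2 = 3/2 + (1986924 - 2588539)/2 = 3/2 + (½)*(-601615) = 3/2 - 601615/2 = -300806)
1/(t - 2269898/Y(-3, M(g, 48))) = 1/(-300806 - 2269898/(-6 + 1/(-3))) = 1/(-300806 - 2269898/(-6 - ⅓)) = 1/(-300806 - 2269898/(-19/3)) = 1/(-300806 - 2269898*(-3/19)) = 1/(-300806 + 6809694/19) = 1/(1094380/19) = 19/1094380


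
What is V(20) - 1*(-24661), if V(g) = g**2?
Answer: 25061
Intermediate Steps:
V(20) - 1*(-24661) = 20**2 - 1*(-24661) = 400 + 24661 = 25061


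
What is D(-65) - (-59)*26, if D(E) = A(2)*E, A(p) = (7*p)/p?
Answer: 1079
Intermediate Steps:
A(p) = 7
D(E) = 7*E
D(-65) - (-59)*26 = 7*(-65) - (-59)*26 = -455 - 1*(-1534) = -455 + 1534 = 1079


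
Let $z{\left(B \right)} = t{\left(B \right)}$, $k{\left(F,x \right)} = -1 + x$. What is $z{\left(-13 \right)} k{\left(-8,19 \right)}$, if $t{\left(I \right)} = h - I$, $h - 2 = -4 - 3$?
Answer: $144$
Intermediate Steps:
$h = -5$ ($h = 2 - 7 = -5$)
$t{\left(I \right)} = -5 - I$
$z{\left(B \right)} = -5 - B$
$z{\left(-13 \right)} k{\left(-8,19 \right)} = \left(-5 - -13\right) \left(-1 + 19\right) = \left(-5 + 13\right) 18 = 8 \cdot 18 = 144$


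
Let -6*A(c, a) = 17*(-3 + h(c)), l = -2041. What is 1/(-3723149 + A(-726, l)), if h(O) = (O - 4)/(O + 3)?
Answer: -4338/16150995899 ≈ -2.6859e-7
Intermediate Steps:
h(O) = (-4 + O)/(3 + O)
A(c, a) = 17/2 - 17*(-4 + c)/(6*(3 + c)) (A(c, a) = -17*(-3 + (-4 + c)/(3 + c))/6 = -(-51 + 17*(-4 + c)/(3 + c))/6 = 17/2 - 17*(-4 + c)/(6*(3 + c)))
1/(-3723149 + A(-726, l)) = 1/(-3723149 + 17*(13 + 2*(-726))/(6*(3 - 726))) = 1/(-3723149 + (17/6)*(13 - 1452)/(-723)) = 1/(-3723149 + (17/6)*(-1/723)*(-1439)) = 1/(-3723149 + 24463/4338) = 1/(-16150995899/4338) = -4338/16150995899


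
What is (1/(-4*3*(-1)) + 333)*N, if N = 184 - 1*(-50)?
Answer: 155883/2 ≈ 77942.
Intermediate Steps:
N = 234 (N = 184 + 50 = 234)
(1/(-4*3*(-1)) + 333)*N = (1/(-4*3*(-1)) + 333)*234 = (1/(-12*(-1)) + 333)*234 = (1/12 + 333)*234 = (3997/12)*234 = 155883/2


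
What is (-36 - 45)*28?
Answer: -2268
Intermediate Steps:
(-36 - 45)*28 = -81*28 = -2268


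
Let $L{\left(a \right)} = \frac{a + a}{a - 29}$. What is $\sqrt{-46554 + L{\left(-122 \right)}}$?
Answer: $\frac{i \sqrt{1061440910}}{151} \approx 215.76 i$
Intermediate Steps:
$L{\left(a \right)} = \frac{2 a}{-29 + a}$
$\sqrt{-46554 + L{\left(-122 \right)}} = \sqrt{-46554 + 2 \left(-122\right) \frac{1}{-29 - 122}} = \sqrt{-46554 + 2 \left(-122\right) \frac{1}{-151}} = \sqrt{-46554 + 2 \left(-122\right) \left(- \frac{1}{151}\right)} = \sqrt{-46554 + \frac{244}{151}} = \sqrt{- \frac{7029410}{151}} = \frac{i \sqrt{1061440910}}{151}$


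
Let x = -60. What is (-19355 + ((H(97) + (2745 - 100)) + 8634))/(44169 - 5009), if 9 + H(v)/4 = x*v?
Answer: -3924/4895 ≈ -0.80163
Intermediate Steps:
H(v) = -36 - 240*v (H(v) = -36 + 4*(-60*v) = -36 - 240*v)
(-19355 + ((H(97) + (2745 - 100)) + 8634))/(44169 - 5009) = (-19355 + (((-36 - 240*97) + (2745 - 100)) + 8634))/(44169 - 5009) = (-19355 + (((-36 - 23280) + 2645) + 8634))/39160 = (-19355 + ((-23316 + 2645) + 8634))*(1/39160) = (-19355 + (-20671 + 8634))*(1/39160) = (-19355 - 12037)*(1/39160) = -31392*1/39160 = -3924/4895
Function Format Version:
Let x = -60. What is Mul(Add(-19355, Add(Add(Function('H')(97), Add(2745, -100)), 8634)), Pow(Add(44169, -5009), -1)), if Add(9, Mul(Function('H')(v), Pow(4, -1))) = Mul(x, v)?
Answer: Rational(-3924, 4895) ≈ -0.80163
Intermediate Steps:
Function('H')(v) = Add(-36, Mul(-240, v)) (Function('H')(v) = Add(-36, Mul(4, Mul(-60, v))) = Add(-36, Mul(-240, v)))
Mul(Add(-19355, Add(Add(Function('H')(97), Add(2745, -100)), 8634)), Pow(Add(44169, -5009), -1)) = Mul(Add(-19355, Add(Add(Add(-36, Mul(-240, 97)), Add(2745, -100)), 8634)), Pow(Add(44169, -5009), -1)) = Mul(Add(-19355, Add(Add(Add(-36, -23280), 2645), 8634)), Pow(39160, -1)) = Mul(Add(-19355, Add(Add(-23316, 2645), 8634)), Rational(1, 39160)) = Mul(Add(-19355, Add(-20671, 8634)), Rational(1, 39160)) = Mul(Add(-19355, -12037), Rational(1, 39160)) = Mul(-31392, Rational(1, 39160)) = Rational(-3924, 4895)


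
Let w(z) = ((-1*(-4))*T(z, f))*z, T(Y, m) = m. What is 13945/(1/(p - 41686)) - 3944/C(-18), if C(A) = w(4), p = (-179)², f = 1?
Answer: -268999543/2 ≈ -1.3450e+8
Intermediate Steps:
p = 32041
w(z) = 4*z (w(z) = (-1*(-4)*1)*z = (4*1)*z = 4*z)
C(A) = 16 (C(A) = 4*4 = 16)
13945/(1/(p - 41686)) - 3944/C(-18) = 13945/(1/(32041 - 41686)) - 3944/16 = 13945/(1/(-9645)) - 3944*1/16 = 13945/(-1/9645) - 493/2 = 13945*(-9645) - 493/2 = -134499525 - 493/2 = -268999543/2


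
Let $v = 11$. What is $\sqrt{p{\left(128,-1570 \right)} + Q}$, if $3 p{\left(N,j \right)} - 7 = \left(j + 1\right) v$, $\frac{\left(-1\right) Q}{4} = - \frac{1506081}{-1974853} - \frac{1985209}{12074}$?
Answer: $\frac{i \sqrt{6519089497645039585002342}}{35766562683} \approx 71.386 i$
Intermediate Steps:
$Q = \frac{7804623054566}{11922187561}$ ($Q = - 4 \left(- \frac{1506081}{-1974853} - \frac{1985209}{12074}\right) = - 4 \left(\left(-1506081\right) \left(- \frac{1}{1974853}\right) - \frac{1985209}{12074}\right) = - 4 \left(\frac{1506081}{1974853} - \frac{1985209}{12074}\right) = \left(-4\right) \left(- \frac{3902311527283}{23844375122}\right) = \frac{7804623054566}{11922187561} \approx 654.63$)
$p{\left(N,j \right)} = 6 + \frac{11 j}{3}$ ($p{\left(N,j \right)} = \frac{7}{3} + \frac{\left(j + 1\right) 11}{3} = \frac{7}{3} + \frac{\left(1 + j\right) 11}{3} = \frac{7}{3} + \frac{11 + 11 j}{3} = \frac{7}{3} + \left(\frac{11}{3} + \frac{11 j}{3}\right) = 6 + \frac{11 j}{3}$)
$\sqrt{p{\left(128,-1570 \right)} + Q} = \sqrt{\left(6 + \frac{11}{3} \left(-1570\right)\right) + \frac{7804623054566}{11922187561}} = \sqrt{\left(6 - \frac{17270}{3}\right) + \frac{7804623054566}{11922187561}} = \sqrt{- \frac{17252}{3} + \frac{7804623054566}{11922187561}} = \sqrt{- \frac{182267710638674}{35766562683}} = \frac{i \sqrt{6519089497645039585002342}}{35766562683}$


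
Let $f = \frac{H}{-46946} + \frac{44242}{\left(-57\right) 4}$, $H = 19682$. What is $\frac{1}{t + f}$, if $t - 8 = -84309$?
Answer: $- \frac{2675922}{226103268629} \approx -1.1835 \cdot 10^{-5}$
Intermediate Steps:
$f = - \frac{520368107}{2675922}$ ($f = \frac{19682}{-46946} + \frac{44242}{\left(-57\right) 4} = 19682 \left(- \frac{1}{46946}\right) + \frac{44242}{-228} = - \frac{9841}{23473} + 44242 \left(- \frac{1}{228}\right) = - \frac{9841}{23473} - \frac{22121}{114} = - \frac{520368107}{2675922} \approx -194.46$)
$t = -84301$ ($t = 8 - 84309 = -84301$)
$\frac{1}{t + f} = \frac{1}{-84301 - \frac{520368107}{2675922}} = \frac{1}{- \frac{226103268629}{2675922}} = - \frac{2675922}{226103268629}$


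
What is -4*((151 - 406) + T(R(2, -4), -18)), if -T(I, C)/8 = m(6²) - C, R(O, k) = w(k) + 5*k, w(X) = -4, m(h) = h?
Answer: 2748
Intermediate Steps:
R(O, k) = -4 + 5*k
T(I, C) = -288 + 8*C (T(I, C) = -8*(6² - C) = -8*(36 - C) = -288 + 8*C)
-4*((151 - 406) + T(R(2, -4), -18)) = -4*((151 - 406) + (-288 + 8*(-18))) = -4*(-255 + (-288 - 144)) = -4*(-255 - 432) = -4*(-687) = 2748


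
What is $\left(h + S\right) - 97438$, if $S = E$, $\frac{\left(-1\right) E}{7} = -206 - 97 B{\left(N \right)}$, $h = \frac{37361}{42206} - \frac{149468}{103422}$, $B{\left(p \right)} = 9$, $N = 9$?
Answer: $- \frac{17834230456813}{198410406} \approx -89886.0$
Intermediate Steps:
$h = - \frac{111113503}{198410406}$ ($h = 37361 \cdot \frac{1}{42206} - \frac{6794}{4701} = \frac{37361}{42206} - \frac{6794}{4701} = - \frac{111113503}{198410406} \approx -0.56002$)
$E = 7553$ ($E = - 7 \left(-206 - 873\right) = \left(-7\right) \left(-1079\right) = 7553$)
$S = 7553$
$\left(h + S\right) - 97438 = \left(- \frac{111113503}{198410406} + 7553\right) - 97438 = \frac{1498482683015}{198410406} - 97438 = - \frac{17834230456813}{198410406}$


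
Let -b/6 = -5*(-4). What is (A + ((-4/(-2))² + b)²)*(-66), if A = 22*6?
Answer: -896808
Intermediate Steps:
b = -120 (b = -(-30)*(-4) = -6*20 = -120)
A = 132
(A + ((-4/(-2))² + b)²)*(-66) = (132 + ((-4/(-2))² - 120)²)*(-66) = (132 + ((-4*(-½))² - 120)²)*(-66) = (132 + (2² - 120)²)*(-66) = (132 + (4 - 120)²)*(-66) = (132 + (-116)²)*(-66) = (132 + 13456)*(-66) = 13588*(-66) = -896808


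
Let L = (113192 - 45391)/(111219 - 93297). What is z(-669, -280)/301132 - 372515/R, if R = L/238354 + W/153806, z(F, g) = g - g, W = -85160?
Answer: 122375918564848265460/181887194820737 ≈ 6.7281e+5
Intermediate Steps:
z(F, g) = 0
L = 67801/17922 ≈ 3.7831
R = -181887194820737/328512727178364 (R = (67801/17922)/238354 - 85160/153806 = (67801/17922)*(1/238354) - 85160*1/153806 = 67801/4271780388 - 42580/76903 = -181887194820737/328512727178364 ≈ -0.55367)
z(-669, -280)/301132 - 372515/R = 0/301132 - 372515/(-181887194820737/328512727178364) = 0*(1/301132) - 372515*(-328512727178364/181887194820737) = 0 + 122375918564848265460/181887194820737 = 122375918564848265460/181887194820737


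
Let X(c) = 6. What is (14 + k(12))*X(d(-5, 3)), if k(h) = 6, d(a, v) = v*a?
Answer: 120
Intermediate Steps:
d(a, v) = a*v
(14 + k(12))*X(d(-5, 3)) = (14 + 6)*6 = 20*6 = 120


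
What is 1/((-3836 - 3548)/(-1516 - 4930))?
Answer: 3223/3692 ≈ 0.87297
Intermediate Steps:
1/((-3836 - 3548)/(-1516 - 4930)) = 1/(-7384/(-6446)) = 1/(-7384*(-1/6446)) = 1/(3692/3223) = 3223/3692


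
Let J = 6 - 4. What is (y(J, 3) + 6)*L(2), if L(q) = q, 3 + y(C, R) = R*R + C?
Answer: 28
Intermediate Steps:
J = 2
y(C, R) = -3 + C + R**2 (y(C, R) = -3 + (R*R + C) = -3 + (R**2 + C) = -3 + (C + R**2) = -3 + C + R**2)
(y(J, 3) + 6)*L(2) = ((-3 + 2 + 3**2) + 6)*2 = ((-3 + 2 + 9) + 6)*2 = (8 + 6)*2 = 14*2 = 28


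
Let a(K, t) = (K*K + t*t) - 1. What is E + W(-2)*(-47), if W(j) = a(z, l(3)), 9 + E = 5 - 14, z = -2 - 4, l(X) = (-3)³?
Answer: -35926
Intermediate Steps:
l(X) = -27
z = -6
a(K, t) = -1 + K² + t² (a(K, t) = (K² + t²) - 1 = -1 + K² + t²)
E = -18 (E = -9 + (5 - 14) = -9 - 9 = -18)
W(j) = 764 (W(j) = -1 + (-6)² + (-27)² = -1 + 36 + 729 = 764)
E + W(-2)*(-47) = -18 + 764*(-47) = -18 - 35908 = -35926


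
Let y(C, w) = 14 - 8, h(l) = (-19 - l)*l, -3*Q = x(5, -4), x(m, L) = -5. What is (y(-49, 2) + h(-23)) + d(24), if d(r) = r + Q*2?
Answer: -176/3 ≈ -58.667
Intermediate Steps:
Q = 5/3 (Q = -⅓*(-5) = 5/3 ≈ 1.6667)
h(l) = l*(-19 - l)
y(C, w) = 6
d(r) = 10/3 + r (d(r) = r + (5/3)*2 = r + 10/3 = 10/3 + r)
(y(-49, 2) + h(-23)) + d(24) = (6 - 1*(-23)*(19 - 23)) + (10/3 + 24) = (6 - 1*(-23)*(-4)) + 82/3 = (6 - 92) + 82/3 = -86 + 82/3 = -176/3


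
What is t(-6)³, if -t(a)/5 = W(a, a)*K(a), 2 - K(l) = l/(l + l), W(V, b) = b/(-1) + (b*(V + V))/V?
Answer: 91125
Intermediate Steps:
W(V, b) = b (W(V, b) = b*(-1) + (b*(2*V))/V = -b + (2*V*b)/V = -b + 2*b = b)
K(l) = 3/2 (K(l) = 2 - l/(l + l) = 2 - l/(2*l) = 2 - l*1/(2*l) = 2 - 1*½ = 2 - ½ = 3/2)
t(a) = -15*a/2 (t(a) = -5*a*3/2 = -15*a/2)
t(-6)³ = (-15/2*(-6))³ = 45³ = 91125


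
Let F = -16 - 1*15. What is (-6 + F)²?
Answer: 1369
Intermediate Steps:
F = -31 (F = -16 - 15 = -31)
(-6 + F)² = (-6 - 31)² = (-37)² = 1369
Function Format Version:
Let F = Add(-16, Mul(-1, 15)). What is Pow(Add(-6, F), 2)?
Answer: 1369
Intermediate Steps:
F = -31 (F = Add(-16, -15) = -31)
Pow(Add(-6, F), 2) = Pow(Add(-6, -31), 2) = Pow(-37, 2) = 1369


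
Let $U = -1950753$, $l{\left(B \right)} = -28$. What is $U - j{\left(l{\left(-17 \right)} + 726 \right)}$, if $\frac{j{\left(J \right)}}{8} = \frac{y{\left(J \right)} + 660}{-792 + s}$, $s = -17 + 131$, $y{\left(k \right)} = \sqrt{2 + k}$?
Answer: $- \frac{220434209}{113} + \frac{40 \sqrt{7}}{339} \approx -1.9507 \cdot 10^{6}$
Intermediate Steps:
$s = 114$
$j{\left(J \right)} = - \frac{880}{113} - \frac{4 \sqrt{2 + J}}{339}$ ($j{\left(J \right)} = 8 \frac{\sqrt{2 + J} + 660}{-792 + 114} = 8 \frac{660 + \sqrt{2 + J}}{-678} = 8 \left(660 + \sqrt{2 + J}\right) \left(- \frac{1}{678}\right) = 8 \left(- \frac{110}{113} - \frac{\sqrt{2 + J}}{678}\right) = - \frac{880}{113} - \frac{4 \sqrt{2 + J}}{339}$)
$U - j{\left(l{\left(-17 \right)} + 726 \right)} = -1950753 - \left(- \frac{880}{113} - \frac{4 \sqrt{2 + \left(-28 + 726\right)}}{339}\right) = -1950753 - \left(- \frac{880}{113} - \frac{4 \sqrt{2 + 698}}{339}\right) = -1950753 - \left(- \frac{880}{113} - \frac{4 \sqrt{700}}{339}\right) = -1950753 - \left(- \frac{880}{113} - \frac{4 \cdot 10 \sqrt{7}}{339}\right) = -1950753 - \left(- \frac{880}{113} - \frac{40 \sqrt{7}}{339}\right) = -1950753 + \left(\frac{880}{113} + \frac{40 \sqrt{7}}{339}\right) = - \frac{220434209}{113} + \frac{40 \sqrt{7}}{339}$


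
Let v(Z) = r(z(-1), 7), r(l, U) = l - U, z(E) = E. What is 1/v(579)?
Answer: -1/8 ≈ -0.12500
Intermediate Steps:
v(Z) = -8 (v(Z) = -1 - 1*7 = -1 - 7 = -8)
1/v(579) = 1/(-8) = -1/8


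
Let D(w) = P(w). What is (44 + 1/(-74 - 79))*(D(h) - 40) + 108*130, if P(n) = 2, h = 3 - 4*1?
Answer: 1892342/153 ≈ 12368.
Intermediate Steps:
h = -1 (h = 3 - 4 = -1)
D(w) = 2
(44 + 1/(-74 - 79))*(D(h) - 40) + 108*130 = (44 + 1/(-74 - 79))*(2 - 40) + 108*130 = (44 + 1/(-153))*(-38) + 14040 = (44 - 1/153)*(-38) + 14040 = (6731/153)*(-38) + 14040 = -255778/153 + 14040 = 1892342/153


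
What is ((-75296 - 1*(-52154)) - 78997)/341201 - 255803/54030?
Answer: -92798809573/18435090030 ≈ -5.0338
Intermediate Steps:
((-75296 - 1*(-52154)) - 78997)/341201 - 255803/54030 = ((-75296 + 52154) - 78997)*(1/341201) - 255803*1/54030 = (-23142 - 78997)*(1/341201) - 255803/54030 = -102139*1/341201 - 255803/54030 = -102139/341201 - 255803/54030 = -92798809573/18435090030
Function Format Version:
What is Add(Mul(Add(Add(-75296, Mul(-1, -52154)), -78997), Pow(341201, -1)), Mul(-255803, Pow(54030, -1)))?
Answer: Rational(-92798809573, 18435090030) ≈ -5.0338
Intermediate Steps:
Add(Mul(Add(Add(-75296, Mul(-1, -52154)), -78997), Pow(341201, -1)), Mul(-255803, Pow(54030, -1))) = Add(Mul(Add(Add(-75296, 52154), -78997), Rational(1, 341201)), Mul(-255803, Rational(1, 54030))) = Add(Mul(Add(-23142, -78997), Rational(1, 341201)), Rational(-255803, 54030)) = Add(Mul(-102139, Rational(1, 341201)), Rational(-255803, 54030)) = Add(Rational(-102139, 341201), Rational(-255803, 54030)) = Rational(-92798809573, 18435090030)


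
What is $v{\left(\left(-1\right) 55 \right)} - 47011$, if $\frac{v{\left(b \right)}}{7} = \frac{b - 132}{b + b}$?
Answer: $- \frac{469991}{10} \approx -46999.0$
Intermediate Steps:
$v{\left(b \right)} = \frac{7 \left(-132 + b\right)}{2 b}$ ($v{\left(b \right)} = 7 \frac{b - 132}{b + b} = 7 \frac{-132 + b}{2 b} = \frac{7 \left(-132 + b\right)}{2 b}$)
$v{\left(\left(-1\right) 55 \right)} - 47011 = \left(\frac{7}{2} - \frac{462}{\left(-1\right) 55}\right) - 47011 = \left(\frac{7}{2} - \frac{462}{-55}\right) - 47011 = \left(\frac{7}{2} - - \frac{42}{5}\right) - 47011 = \left(\frac{7}{2} + \frac{42}{5}\right) - 47011 = \frac{119}{10} - 47011 = - \frac{469991}{10}$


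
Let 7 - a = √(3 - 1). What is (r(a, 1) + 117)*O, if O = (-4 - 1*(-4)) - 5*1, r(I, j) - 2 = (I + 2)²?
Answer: -1010 + 90*√2 ≈ -882.72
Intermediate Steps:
a = 7 - √2 (a = 7 - √(3 - 1) = 7 - √2 ≈ 5.5858)
r(I, j) = 2 + (2 + I)² (r(I, j) = 2 + (I + 2)² = 2 + (2 + I)²)
O = -5 (O = (-4 + 4) - 5 = 0 - 5 = -5)
(r(a, 1) + 117)*O = ((2 + (2 + (7 - √2))²) + 117)*(-5) = ((2 + (9 - √2)²) + 117)*(-5) = (119 + (9 - √2)²)*(-5) = -595 - 5*(9 - √2)²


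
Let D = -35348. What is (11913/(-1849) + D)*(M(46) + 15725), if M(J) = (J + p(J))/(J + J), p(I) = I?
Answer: -1028014359990/1849 ≈ -5.5598e+8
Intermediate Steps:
M(J) = 1 (M(J) = (J + J)/(J + J) = (2*J)/((2*J)) = (2*J)*(1/(2*J)) = 1)
(11913/(-1849) + D)*(M(46) + 15725) = (11913/(-1849) - 35348)*(1 + 15725) = (11913*(-1/1849) - 35348)*15726 = (-11913/1849 - 35348)*15726 = -65370365/1849*15726 = -1028014359990/1849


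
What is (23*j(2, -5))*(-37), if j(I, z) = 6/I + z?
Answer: 1702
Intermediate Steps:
j(I, z) = z + 6/I (j(I, z) = 6/I + z = z + 6/I)
(23*j(2, -5))*(-37) = (23*(-5 + 6/2))*(-37) = (23*(-5 + 6*(½)))*(-37) = (23*(-5 + 3))*(-37) = (23*(-2))*(-37) = -46*(-37) = 1702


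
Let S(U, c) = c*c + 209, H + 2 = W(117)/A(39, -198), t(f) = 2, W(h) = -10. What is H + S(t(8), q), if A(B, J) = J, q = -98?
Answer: 971294/99 ≈ 9811.0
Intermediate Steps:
H = -193/99 (H = -2 - 10/(-198) = -2 - 10*(-1/198) = -2 + 5/99 = -193/99 ≈ -1.9495)
S(U, c) = 209 + c² (S(U, c) = c² + 209 = 209 + c²)
H + S(t(8), q) = -193/99 + (209 + (-98)²) = -193/99 + (209 + 9604) = -193/99 + 9813 = 971294/99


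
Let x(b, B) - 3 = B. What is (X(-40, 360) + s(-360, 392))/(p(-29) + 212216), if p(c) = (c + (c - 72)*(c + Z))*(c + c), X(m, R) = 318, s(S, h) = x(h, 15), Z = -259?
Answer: -24/105229 ≈ -0.00022807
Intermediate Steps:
x(b, B) = 3 + B
s(S, h) = 18 (s(S, h) = 3 + 15 = 18)
p(c) = 2*c*(c + (-259 + c)*(-72 + c)) (p(c) = (c + (c - 72)*(c - 259))*(c + c) = (c + (-72 + c)*(-259 + c))*(2*c) = (c + (-259 + c)*(-72 + c))*(2*c) = 2*c*(c + (-259 + c)*(-72 + c)))
(X(-40, 360) + s(-360, 392))/(p(-29) + 212216) = (318 + 18)/(2*(-29)*(18648 + (-29)² - 330*(-29)) + 212216) = 336/(2*(-29)*(18648 + 841 + 9570) + 212216) = 336/(2*(-29)*29059 + 212216) = 336/(-1685422 + 212216) = 336/(-1473206) = 336*(-1/1473206) = -24/105229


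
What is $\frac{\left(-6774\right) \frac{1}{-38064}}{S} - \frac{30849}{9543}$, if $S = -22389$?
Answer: $- \frac{1460557887277}{451815930696} \approx -3.2326$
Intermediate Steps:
$\frac{\left(-6774\right) \frac{1}{-38064}}{S} - \frac{30849}{9543} = \frac{\left(-6774\right) \frac{1}{-38064}}{-22389} - \frac{30849}{9543} = \left(-6774\right) \left(- \frac{1}{38064}\right) \left(- \frac{1}{22389}\right) - \frac{10283}{3181} = \frac{1129}{6344} \left(- \frac{1}{22389}\right) - \frac{10283}{3181} = - \frac{1129}{142035816} - \frac{10283}{3181} = - \frac{1460557887277}{451815930696}$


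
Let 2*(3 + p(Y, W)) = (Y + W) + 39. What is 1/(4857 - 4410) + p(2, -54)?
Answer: -8491/894 ≈ -9.4978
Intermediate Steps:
p(Y, W) = 33/2 + W/2 + Y/2 (p(Y, W) = -3 + ((Y + W) + 39)/2 = -3 + ((W + Y) + 39)/2 = -3 + (39 + W + Y)/2 = -3 + (39/2 + W/2 + Y/2) = 33/2 + W/2 + Y/2)
1/(4857 - 4410) + p(2, -54) = 1/(4857 - 4410) + (33/2 + (1/2)*(-54) + (1/2)*2) = 1/447 + (33/2 - 27 + 1) = 1/447 - 19/2 = -8491/894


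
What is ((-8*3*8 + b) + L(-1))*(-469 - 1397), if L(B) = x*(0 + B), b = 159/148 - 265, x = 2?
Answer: 63232209/74 ≈ 8.5449e+5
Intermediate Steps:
b = -39061/148 (b = 159*(1/148) - 265 = 159/148 - 265 = -39061/148 ≈ -263.93)
L(B) = 2*B (L(B) = 2*(0 + B) = 2*B)
((-8*3*8 + b) + L(-1))*(-469 - 1397) = ((-8*3*8 - 39061/148) + 2*(-1))*(-469 - 1397) = ((-24*8 - 39061/148) - 2)*(-1866) = ((-192 - 39061/148) - 2)*(-1866) = (-67477/148 - 2)*(-1866) = -67773/148*(-1866) = 63232209/74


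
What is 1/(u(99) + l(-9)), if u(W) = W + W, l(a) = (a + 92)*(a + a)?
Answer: -1/1296 ≈ -0.00077160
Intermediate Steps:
l(a) = 2*a*(92 + a) (l(a) = (92 + a)*(2*a) = 2*a*(92 + a))
u(W) = 2*W
1/(u(99) + l(-9)) = 1/(2*99 + 2*(-9)*(92 - 9)) = 1/(198 + 2*(-9)*83) = 1/(198 - 1494) = 1/(-1296) = -1/1296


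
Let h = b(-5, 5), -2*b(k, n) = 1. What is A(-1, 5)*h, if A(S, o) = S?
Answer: ½ ≈ 0.50000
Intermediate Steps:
b(k, n) = -½ (b(k, n) = -½*1 = -½)
h = -½ ≈ -0.50000
A(-1, 5)*h = -1*(-½) = ½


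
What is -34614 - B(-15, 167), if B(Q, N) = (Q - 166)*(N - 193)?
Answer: -39320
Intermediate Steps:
B(Q, N) = (-193 + N)*(-166 + Q) (B(Q, N) = (-166 + Q)*(-193 + N) = (-193 + N)*(-166 + Q))
-34614 - B(-15, 167) = -34614 - (32038 - 193*(-15) - 166*167 + 167*(-15)) = -34614 - (32038 + 2895 - 27722 - 2505) = -34614 - 1*4706 = -34614 - 4706 = -39320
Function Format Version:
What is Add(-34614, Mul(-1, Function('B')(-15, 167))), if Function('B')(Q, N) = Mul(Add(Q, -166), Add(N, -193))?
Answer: -39320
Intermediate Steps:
Function('B')(Q, N) = Mul(Add(-193, N), Add(-166, Q)) (Function('B')(Q, N) = Mul(Add(-166, Q), Add(-193, N)) = Mul(Add(-193, N), Add(-166, Q)))
Add(-34614, Mul(-1, Function('B')(-15, 167))) = Add(-34614, Mul(-1, Add(32038, Mul(-193, -15), Mul(-166, 167), Mul(167, -15)))) = Add(-34614, Mul(-1, Add(32038, 2895, -27722, -2505))) = Add(-34614, Mul(-1, 4706)) = Add(-34614, -4706) = -39320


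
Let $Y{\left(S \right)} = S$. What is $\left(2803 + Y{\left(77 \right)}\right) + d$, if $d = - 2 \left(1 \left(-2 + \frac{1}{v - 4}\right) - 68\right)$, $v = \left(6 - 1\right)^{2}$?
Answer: $\frac{63418}{21} \approx 3019.9$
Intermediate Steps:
$v = 25$ ($v = 5^{2} = 25$)
$d = \frac{2938}{21}$ ($d = - 2 \left(1 \left(-2 + \frac{1}{25 - 4}\right) - 68\right) = - 2 \left(1 \left(-2 + \frac{1}{21}\right) - 68\right) = - 2 \left(1 \left(- \frac{41}{21}\right) - 68\right) = - 2 \left(- \frac{41}{21} - 68\right) = \left(-2\right) \left(- \frac{1469}{21}\right) = \frac{2938}{21} \approx 139.9$)
$\left(2803 + Y{\left(77 \right)}\right) + d = \left(2803 + 77\right) + \frac{2938}{21} = 2880 + \frac{2938}{21} = \frac{63418}{21}$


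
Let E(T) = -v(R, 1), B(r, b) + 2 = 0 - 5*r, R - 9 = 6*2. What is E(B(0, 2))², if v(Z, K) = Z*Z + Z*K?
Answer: 213444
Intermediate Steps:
R = 21 (R = 9 + 6*2 = 9 + 12 = 21)
B(r, b) = -2 - 5*r (B(r, b) = -2 + (0 - 5*r) = -2 - 5*r)
v(Z, K) = Z² + K*Z
E(T) = -462 (E(T) = -21*(1 + 21) = -21*22 = -1*462 = -462)
E(B(0, 2))² = (-462)² = 213444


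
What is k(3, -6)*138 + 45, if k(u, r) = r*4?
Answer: -3267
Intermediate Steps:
k(u, r) = 4*r
k(3, -6)*138 + 45 = (4*(-6))*138 + 45 = -24*138 + 45 = -3312 + 45 = -3267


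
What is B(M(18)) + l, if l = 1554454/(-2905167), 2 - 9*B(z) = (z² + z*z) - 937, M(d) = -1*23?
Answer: -119901653/8715501 ≈ -13.757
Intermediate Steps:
M(d) = -23
B(z) = 313/3 - 2*z²/9 (B(z) = 2/9 - ((z² + z*z) - 937)/9 = 2/9 - ((z² + z²) - 937)/9 = 2/9 - (2*z² - 937)/9 = 2/9 - (-937 + 2*z²)/9 = 2/9 + (937/9 - 2*z²/9) = 313/3 - 2*z²/9)
l = -1554454/2905167 (l = 1554454*(-1/2905167) = -1554454/2905167 ≈ -0.53507)
B(M(18)) + l = (313/3 - 2/9*(-23)²) - 1554454/2905167 = (313/3 - 2/9*529) - 1554454/2905167 = (313/3 - 1058/9) - 1554454/2905167 = -119/9 - 1554454/2905167 = -119901653/8715501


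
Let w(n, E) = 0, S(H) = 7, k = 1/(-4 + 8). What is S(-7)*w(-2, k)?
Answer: 0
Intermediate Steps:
k = 1/4 ≈ 0.25000
S(-7)*w(-2, k) = 7*0 = 0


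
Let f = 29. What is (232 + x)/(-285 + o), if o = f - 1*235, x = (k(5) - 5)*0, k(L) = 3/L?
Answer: -232/491 ≈ -0.47251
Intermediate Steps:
x = 0 (x = (3/5 - 5)*0 = (3*(⅕) - 5)*0 = (⅗ - 5)*0 = -22/5*0 = 0)
o = -206 (o = 29 - 1*235 = 29 - 235 = -206)
(232 + x)/(-285 + o) = (232 + 0)/(-285 - 206) = 232/(-491) = 232*(-1/491) = -232/491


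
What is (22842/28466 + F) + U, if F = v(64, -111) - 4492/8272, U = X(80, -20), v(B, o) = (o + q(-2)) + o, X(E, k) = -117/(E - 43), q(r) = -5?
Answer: -250376121651/1089052228 ≈ -229.90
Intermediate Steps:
X(E, k) = -117/(-43 + E)
v(B, o) = -5 + 2*o (v(B, o) = (o - 5) + o = (-5 + o) + o = -5 + 2*o)
U = -117/37 (U = -117/(-43 + 80) = -117/37 ≈ -3.1622)
F = -470559/2068 (F = (-5 + 2*(-111)) - 4492/8272 = (-5 - 222) - 4492/8272 = -227 - 1*1123/2068 = -227 - 1123/2068 = -470559/2068 ≈ -227.54)
(22842/28466 + F) + U = (22842/28466 - 470559/2068) - 117/37 = (22842*(1/28466) - 470559/2068) - 117/37 = (11421/14233 - 470559/2068) - 117/37 = -6673847619/29433844 - 117/37 = -250376121651/1089052228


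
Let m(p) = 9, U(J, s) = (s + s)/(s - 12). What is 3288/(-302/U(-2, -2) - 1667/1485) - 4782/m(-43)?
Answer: -314914921/589242 ≈ -534.44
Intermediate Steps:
U(J, s) = 2*s/(-12 + s) (U(J, s) = (2*s)/(-12 + s) = 2*s/(-12 + s))
3288/(-302/U(-2, -2) - 1667/1485) - 4782/m(-43) = 3288/(-302/(2*(-2)/(-12 - 2)) - 1667/1485) - 4782/9 = 3288/(-302/(2*(-2)/(-14)) - 1667*1/1485) - 4782*1/9 = 3288/(-302/(2*(-2)*(-1/14)) - 1667/1485) - 1594/3 = 3288/(-302/2/7 - 1667/1485) - 1594/3 = 3288/(-302*7/2 - 1667/1485) - 1594/3 = 3288/(-1057 - 1667/1485) - 1594/3 = 3288/(-1571312/1485) - 1594/3 = 3288*(-1485/1571312) - 1594/3 = -610335/196414 - 1594/3 = -314914921/589242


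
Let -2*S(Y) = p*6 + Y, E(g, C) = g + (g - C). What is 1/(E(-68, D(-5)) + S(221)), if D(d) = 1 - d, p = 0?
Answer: -2/505 ≈ -0.0039604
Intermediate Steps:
E(g, C) = -C + 2*g
S(Y) = -Y/2 (S(Y) = -(0*6 + Y)/2 = -(0 + Y)/2 = -Y/2)
1/(E(-68, D(-5)) + S(221)) = 1/((-(1 - 1*(-5)) + 2*(-68)) - ½*221) = 1/((-(1 + 5) - 136) - 221/2) = 1/((-1*6 - 136) - 221/2) = 1/((-6 - 136) - 221/2) = 1/(-142 - 221/2) = 1/(-505/2) = -2/505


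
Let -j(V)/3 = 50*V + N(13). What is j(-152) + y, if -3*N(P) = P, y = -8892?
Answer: 13921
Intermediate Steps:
N(P) = -P/3
j(V) = 13 - 150*V (j(V) = -3*(50*V - ⅓*13) = -3*(50*V - 13/3) = -3*(-13/3 + 50*V) = 13 - 150*V)
j(-152) + y = (13 - 150*(-152)) - 8892 = (13 + 22800) - 8892 = 22813 - 8892 = 13921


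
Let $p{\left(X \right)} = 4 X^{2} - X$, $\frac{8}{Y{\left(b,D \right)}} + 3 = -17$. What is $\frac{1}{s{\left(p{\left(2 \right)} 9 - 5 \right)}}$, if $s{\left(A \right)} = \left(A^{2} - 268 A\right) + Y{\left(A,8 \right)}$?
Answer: $- \frac{5}{88937} \approx -5.622 \cdot 10^{-5}$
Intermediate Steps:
$Y{\left(b,D \right)} = - \frac{2}{5}$ ($Y{\left(b,D \right)} = \frac{8}{-3 - 17} = \frac{8}{-20} = 8 \left(- \frac{1}{20}\right) = - \frac{2}{5}$)
$p{\left(X \right)} = - X + 4 X^{2}$
$s{\left(A \right)} = - \frac{2}{5} + A^{2} - 268 A$ ($s{\left(A \right)} = \left(A^{2} - 268 A\right) - \frac{2}{5} = - \frac{2}{5} + A^{2} - 268 A$)
$\frac{1}{s{\left(p{\left(2 \right)} 9 - 5 \right)}} = \frac{1}{- \frac{2}{5} + \left(2 \left(-1 + 4 \cdot 2\right) 9 - 5\right)^{2} - 268 \left(2 \left(-1 + 4 \cdot 2\right) 9 - 5\right)} = \frac{1}{- \frac{2}{5} + \left(2 \left(-1 + 8\right) 9 - 5\right)^{2} - 268 \left(2 \left(-1 + 8\right) 9 - 5\right)} = \frac{1}{- \frac{2}{5} + \left(2 \cdot 7 \cdot 9 - 5\right)^{2} - 268 \left(2 \cdot 7 \cdot 9 - 5\right)} = \frac{1}{- \frac{2}{5} + \left(14 \cdot 9 - 5\right)^{2} - 268 \left(14 \cdot 9 - 5\right)} = \frac{1}{- \frac{2}{5} + \left(126 - 5\right)^{2} - 268 \left(126 - 5\right)} = \frac{1}{- \frac{2}{5} + 121^{2} - 32428} = \frac{1}{- \frac{2}{5} + 14641 - 32428} = \frac{1}{- \frac{88937}{5}} = - \frac{5}{88937}$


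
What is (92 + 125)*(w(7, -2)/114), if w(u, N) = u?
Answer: 1519/114 ≈ 13.325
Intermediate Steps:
(92 + 125)*(w(7, -2)/114) = (92 + 125)*(7/114) = 217*(7*(1/114)) = 217*(7/114) = 1519/114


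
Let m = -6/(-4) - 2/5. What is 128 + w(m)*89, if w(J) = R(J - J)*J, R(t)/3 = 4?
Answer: 6514/5 ≈ 1302.8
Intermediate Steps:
R(t) = 12 (R(t) = 3*4 = 12)
m = 11/10 (m = -6*(-1/4) - 2*1/5 = 3/2 - 2/5 = 11/10 ≈ 1.1000)
w(J) = 12*J
128 + w(m)*89 = 128 + (12*(11/10))*89 = 128 + (66/5)*89 = 128 + 5874/5 = 6514/5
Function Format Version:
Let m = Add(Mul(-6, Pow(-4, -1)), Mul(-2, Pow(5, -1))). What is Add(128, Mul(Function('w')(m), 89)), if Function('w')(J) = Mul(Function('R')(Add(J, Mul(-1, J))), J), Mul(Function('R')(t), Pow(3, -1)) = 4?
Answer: Rational(6514, 5) ≈ 1302.8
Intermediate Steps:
Function('R')(t) = 12 (Function('R')(t) = Mul(3, 4) = 12)
m = Rational(11, 10) (m = Add(Mul(-6, Rational(-1, 4)), Mul(-2, Rational(1, 5))) = Add(Rational(3, 2), Rational(-2, 5)) = Rational(11, 10) ≈ 1.1000)
Function('w')(J) = Mul(12, J)
Add(128, Mul(Function('w')(m), 89)) = Add(128, Mul(Mul(12, Rational(11, 10)), 89)) = Add(128, Mul(Rational(66, 5), 89)) = Add(128, Rational(5874, 5)) = Rational(6514, 5)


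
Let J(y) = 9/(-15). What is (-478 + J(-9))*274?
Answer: -655682/5 ≈ -1.3114e+5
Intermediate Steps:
J(y) = -⅗ (J(y) = 9*(-1/15) = -⅗)
(-478 + J(-9))*274 = (-478 - ⅗)*274 = -2393/5*274 = -655682/5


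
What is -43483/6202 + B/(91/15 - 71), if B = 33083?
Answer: -780015983/1510187 ≈ -516.50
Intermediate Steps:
-43483/6202 + B/(91/15 - 71) = -43483/6202 + 33083/(91/15 - 71) = -43483/6202 + 33083/(-974/15) = -43483/6202 + 33083*(-15/974) = -43483/6202 - 496245/974 = -780015983/1510187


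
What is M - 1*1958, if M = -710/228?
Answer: -223567/114 ≈ -1961.1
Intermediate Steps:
M = -355/114 (M = -710*1/228 = -355/114 ≈ -3.1140)
M - 1*1958 = -355/114 - 1*1958 = -355/114 - 1958 = -223567/114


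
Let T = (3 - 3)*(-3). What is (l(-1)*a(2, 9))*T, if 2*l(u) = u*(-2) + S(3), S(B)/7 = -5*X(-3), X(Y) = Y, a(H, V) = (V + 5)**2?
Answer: 0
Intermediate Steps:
a(H, V) = (5 + V)**2
T = 0 (T = 0*(-3) = 0)
S(B) = 105 (S(B) = 7*(-5*(-3)) = 7*15 = 105)
l(u) = 105/2 - u (l(u) = (u*(-2) + 105)/2 = (-2*u + 105)/2 = (105 - 2*u)/2 = 105/2 - u)
(l(-1)*a(2, 9))*T = ((105/2 - 1*(-1))*(5 + 9)**2)*0 = ((105/2 + 1)*14**2)*0 = ((107/2)*196)*0 = 10486*0 = 0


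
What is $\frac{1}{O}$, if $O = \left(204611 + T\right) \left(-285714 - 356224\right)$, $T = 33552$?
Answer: $- \frac{1}{152885879894} \approx -6.5408 \cdot 10^{-12}$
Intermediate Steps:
$O = -152885879894$ ($O = \left(204611 + 33552\right) \left(-285714 - 356224\right) = 238163 \left(-641938\right) = -152885879894$)
$\frac{1}{O} = \frac{1}{-152885879894} = - \frac{1}{152885879894}$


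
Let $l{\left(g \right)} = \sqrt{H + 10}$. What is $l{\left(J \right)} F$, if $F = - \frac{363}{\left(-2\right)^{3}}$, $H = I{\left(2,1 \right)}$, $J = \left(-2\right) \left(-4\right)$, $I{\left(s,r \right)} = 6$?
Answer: $\frac{363}{2} \approx 181.5$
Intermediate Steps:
$J = 8$
$H = 6$
$l{\left(g \right)} = 4$ ($l{\left(g \right)} = \sqrt{6 + 10} = \sqrt{16} = 4$)
$F = \frac{363}{8}$ ($F = - \frac{363}{-8} = \left(-363\right) \left(- \frac{1}{8}\right) = \frac{363}{8} \approx 45.375$)
$l{\left(J \right)} F = 4 \cdot \frac{363}{8} = \frac{363}{2}$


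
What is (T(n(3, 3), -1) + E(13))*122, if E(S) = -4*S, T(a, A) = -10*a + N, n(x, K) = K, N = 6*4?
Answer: -7076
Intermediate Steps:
N = 24
T(a, A) = 24 - 10*a (T(a, A) = -10*a + 24 = 24 - 10*a)
(T(n(3, 3), -1) + E(13))*122 = ((24 - 10*3) - 4*13)*122 = ((24 - 30) - 52)*122 = (-6 - 52)*122 = -58*122 = -7076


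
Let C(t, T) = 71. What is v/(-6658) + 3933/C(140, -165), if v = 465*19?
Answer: 25558629/472718 ≈ 54.067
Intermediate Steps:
v = 8835
v/(-6658) + 3933/C(140, -165) = 8835/(-6658) + 3933/71 = 8835*(-1/6658) + 3933*(1/71) = -8835/6658 + 3933/71 = 25558629/472718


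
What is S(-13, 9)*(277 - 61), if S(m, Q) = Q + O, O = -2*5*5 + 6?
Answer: -7560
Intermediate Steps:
O = -44 (O = -10*5 + 6 = -50 + 6 = -44)
S(m, Q) = -44 + Q (S(m, Q) = Q - 44 = -44 + Q)
S(-13, 9)*(277 - 61) = (-44 + 9)*(277 - 61) = -35*216 = -7560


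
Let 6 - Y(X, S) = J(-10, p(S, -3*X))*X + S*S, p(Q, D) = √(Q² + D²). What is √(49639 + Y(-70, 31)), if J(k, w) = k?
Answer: 4*√2999 ≈ 219.05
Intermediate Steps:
p(Q, D) = √(D² + Q²)
Y(X, S) = 6 - S² + 10*X (Y(X, S) = 6 - (-10*X + S*S) = 6 - (-10*X + S²) = 6 - (S² - 10*X) = 6 + (-S² + 10*X) = 6 - S² + 10*X)
√(49639 + Y(-70, 31)) = √(49639 + (6 - 1*31² + 10*(-70))) = √(49639 + (6 - 1*961 - 700)) = √(49639 + (6 - 961 - 700)) = √(49639 - 1655) = √47984 = 4*√2999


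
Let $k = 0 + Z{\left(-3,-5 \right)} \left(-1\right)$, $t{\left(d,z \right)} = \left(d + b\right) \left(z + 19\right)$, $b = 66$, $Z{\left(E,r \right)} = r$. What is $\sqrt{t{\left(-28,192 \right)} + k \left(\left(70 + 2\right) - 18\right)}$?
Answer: $4 \sqrt{518} \approx 91.038$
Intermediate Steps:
$t{\left(d,z \right)} = \left(19 + z\right) \left(66 + d\right)$ ($t{\left(d,z \right)} = \left(d + 66\right) \left(z + 19\right) = \left(66 + d\right) \left(19 + z\right) = \left(19 + z\right) \left(66 + d\right)$)
$k = 5$ ($k = 0 - -5 = 0 + 5 = 5$)
$\sqrt{t{\left(-28,192 \right)} + k \left(\left(70 + 2\right) - 18\right)} = \sqrt{\left(1254 + 19 \left(-28\right) + 66 \cdot 192 - 5376\right) + 5 \left(\left(70 + 2\right) - 18\right)} = \sqrt{\left(1254 - 532 + 12672 - 5376\right) + 5 \left(72 - 18\right)} = \sqrt{8018 + 5 \cdot 54} = \sqrt{8018 + 270} = \sqrt{8288} = 4 \sqrt{518}$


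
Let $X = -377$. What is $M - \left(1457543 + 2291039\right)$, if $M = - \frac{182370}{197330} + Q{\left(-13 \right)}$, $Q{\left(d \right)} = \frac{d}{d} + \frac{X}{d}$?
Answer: $- \frac{73970194853}{19733} \approx -3.7486 \cdot 10^{6}$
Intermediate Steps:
$Q{\left(d \right)} = 1 - \frac{377}{d}$ ($Q{\left(d \right)} = \frac{d}{d} - \frac{377}{d} = 1 - \frac{377}{d}$)
$M = \frac{573753}{19733}$ ($M = - \frac{182370}{197330} + \frac{-377 - 13}{-13} = \left(-182370\right) \frac{1}{197330} - -30 = - \frac{18237}{19733} + 30 = \frac{573753}{19733} \approx 29.076$)
$M - \left(1457543 + 2291039\right) = \frac{573753}{19733} - \left(1457543 + 2291039\right) = \frac{573753}{19733} - 3748582 = - \frac{73970194853}{19733}$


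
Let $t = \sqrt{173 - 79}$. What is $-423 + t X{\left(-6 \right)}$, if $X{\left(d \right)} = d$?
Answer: $-423 - 6 \sqrt{94} \approx -481.17$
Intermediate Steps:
$t = \sqrt{94} \approx 9.6954$
$-423 + t X{\left(-6 \right)} = -423 + \sqrt{94} \left(-6\right) = -423 - 6 \sqrt{94}$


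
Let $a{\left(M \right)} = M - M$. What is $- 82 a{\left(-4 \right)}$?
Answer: $0$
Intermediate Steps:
$a{\left(M \right)} = 0$
$- 82 a{\left(-4 \right)} = \left(-82\right) 0 = 0$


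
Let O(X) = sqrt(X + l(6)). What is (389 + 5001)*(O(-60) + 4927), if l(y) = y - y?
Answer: 26556530 + 10780*I*sqrt(15) ≈ 2.6557e+7 + 41751.0*I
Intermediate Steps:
l(y) = 0
O(X) = sqrt(X) (O(X) = sqrt(X + 0) = sqrt(X))
(389 + 5001)*(O(-60) + 4927) = (389 + 5001)*(sqrt(-60) + 4927) = 5390*(2*I*sqrt(15) + 4927) = 5390*(4927 + 2*I*sqrt(15)) = 26556530 + 10780*I*sqrt(15)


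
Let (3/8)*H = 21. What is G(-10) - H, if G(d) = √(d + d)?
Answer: -56 + 2*I*√5 ≈ -56.0 + 4.4721*I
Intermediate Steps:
H = 56 (H = (8/3)*21 = 56)
G(d) = √2*√d (G(d) = √(2*d) = √2*√d)
G(-10) - H = √2*√(-10) - 1*56 = √2*(I*√10) - 56 = 2*I*√5 - 56 = -56 + 2*I*√5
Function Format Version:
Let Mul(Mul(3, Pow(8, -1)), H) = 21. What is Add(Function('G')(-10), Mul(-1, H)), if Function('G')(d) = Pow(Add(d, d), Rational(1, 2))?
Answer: Add(-56, Mul(2, I, Pow(5, Rational(1, 2)))) ≈ Add(-56.000, Mul(4.4721, I))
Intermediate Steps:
H = 56 (H = Mul(Rational(8, 3), 21) = 56)
Function('G')(d) = Mul(Pow(2, Rational(1, 2)), Pow(d, Rational(1, 2))) (Function('G')(d) = Pow(Mul(2, d), Rational(1, 2)) = Mul(Pow(2, Rational(1, 2)), Pow(d, Rational(1, 2))))
Add(Function('G')(-10), Mul(-1, H)) = Add(Mul(Pow(2, Rational(1, 2)), Pow(-10, Rational(1, 2))), Mul(-1, 56)) = Add(Mul(Pow(2, Rational(1, 2)), Mul(I, Pow(10, Rational(1, 2)))), -56) = Add(Mul(2, I, Pow(5, Rational(1, 2))), -56) = Add(-56, Mul(2, I, Pow(5, Rational(1, 2))))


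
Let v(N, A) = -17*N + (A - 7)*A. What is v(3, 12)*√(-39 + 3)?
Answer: 54*I ≈ 54.0*I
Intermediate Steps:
v(N, A) = -17*N + A*(-7 + A) (v(N, A) = -17*N + (-7 + A)*A = -17*N + A*(-7 + A))
v(3, 12)*√(-39 + 3) = (12² - 17*3 - 7*12)*√(-39 + 3) = (144 - 51 - 84)*√(-36) = 9*(6*I) = 54*I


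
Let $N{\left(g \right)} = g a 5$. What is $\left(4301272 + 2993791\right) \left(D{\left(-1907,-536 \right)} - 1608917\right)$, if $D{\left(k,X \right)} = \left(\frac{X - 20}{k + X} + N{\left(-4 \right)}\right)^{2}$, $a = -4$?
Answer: $- \frac{69770003281471706971}{5968249} \approx -1.169 \cdot 10^{13}$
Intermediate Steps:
$N{\left(g \right)} = - 20 g$ ($N{\left(g \right)} = g \left(-4\right) 5 = - 4 g 5 = - 20 g$)
$D{\left(k,X \right)} = \left(80 + \frac{-20 + X}{X + k}\right)^{2}$ ($D{\left(k,X \right)} = \left(\frac{X - 20}{k + X} - -80\right)^{2} = \left(\frac{-20 + X}{X + k} + 80\right)^{2} = \left(80 + \frac{-20 + X}{X + k}\right)^{2}$)
$\left(4301272 + 2993791\right) \left(D{\left(-1907,-536 \right)} - 1608917\right) = \left(4301272 + 2993791\right) \left(\frac{\left(-20 + 80 \left(-1907\right) + 81 \left(-536\right)\right)^{2}}{\left(-536 - 1907\right)^{2}} - 1608917\right) = 7295063 \left(\frac{\left(-20 - 152560 - 43416\right)^{2}}{5968249} - 1608917\right) = 7295063 \left(\frac{\left(-195996\right)^{2}}{5968249} - 1608917\right) = 7295063 \left(\frac{1}{5968249} \cdot 38414432016 - 1608917\right) = 7295063 \left(\frac{38414432016}{5968249} - 1608917\right) = 7295063 \left(- \frac{9564002844317}{5968249}\right) = - \frac{69770003281471706971}{5968249}$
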